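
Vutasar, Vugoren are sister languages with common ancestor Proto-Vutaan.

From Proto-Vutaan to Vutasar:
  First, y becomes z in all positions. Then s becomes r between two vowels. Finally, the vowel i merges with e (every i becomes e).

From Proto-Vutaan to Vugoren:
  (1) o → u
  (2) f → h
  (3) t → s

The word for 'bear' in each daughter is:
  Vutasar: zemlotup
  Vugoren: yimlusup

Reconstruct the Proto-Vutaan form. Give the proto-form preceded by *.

*yimlotup

Position 5: Vutasar has o, Vugoren has u. Vutasar preserves o here (none of its changes turn any other segment into o), so the proto-segment is *o.
Position 6: Vutasar has t, Vugoren has s. Vutasar preserves t here (none of its changes turn any other segment into t), so the proto-segment is *t.
Position 1: Vutasar has z, Vugoren has y. Vugoren preserves y here (none of its changes turn any other segment into y), so the proto-segment is *y.
Verify the candidate proto-form against each daughter:
Vutasar: *yimlotup > zimlotup > zemlotup  (by unconditioned shift, vowel merger)
Vugoren: start from *yimlotup.
  rule 1 (vowel merger): yimlotup → yimlutup
  rule 2: no change — yimlutup
  rule 3 (unconditioned shift): yimlutup → yimlusup
  ⇒ Vugoren yimlusup
Only *yimlotup yields all of Vutasar zemlotup, Vugoren yimlusup.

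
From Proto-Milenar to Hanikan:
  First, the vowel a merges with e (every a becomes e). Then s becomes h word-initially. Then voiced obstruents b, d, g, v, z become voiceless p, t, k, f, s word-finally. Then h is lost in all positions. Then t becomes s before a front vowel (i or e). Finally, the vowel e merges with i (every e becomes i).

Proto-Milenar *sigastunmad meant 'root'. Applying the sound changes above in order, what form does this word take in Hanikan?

igistunmit

Hanikan: start from *sigastunmad.
  rule 1 (vowel merger): sigastunmad → sigestunmed
  rule 2 (debuccalisation): sigestunmed → higestunmed
  rule 3 (final devoicing): higestunmed → higestunmet
  rule 4 (h-loss): higestunmet → igestunmet
  rule 5: no change — igestunmet
  rule 6 (vowel merger): igestunmet → igistunmit
  ⇒ Hanikan igistunmit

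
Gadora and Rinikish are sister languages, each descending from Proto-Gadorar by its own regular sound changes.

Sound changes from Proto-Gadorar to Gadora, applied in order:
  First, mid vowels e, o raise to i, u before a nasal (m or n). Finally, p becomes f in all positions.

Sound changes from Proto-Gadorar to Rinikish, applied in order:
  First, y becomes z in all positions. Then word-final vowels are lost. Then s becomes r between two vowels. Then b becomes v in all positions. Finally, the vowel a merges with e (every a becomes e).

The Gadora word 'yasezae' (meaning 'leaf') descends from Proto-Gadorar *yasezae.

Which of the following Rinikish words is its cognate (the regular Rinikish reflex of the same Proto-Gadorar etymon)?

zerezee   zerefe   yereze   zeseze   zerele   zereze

Rinikish: *yasezae
  yasezae → zasezae   [unconditioned shift]
  zasezae → zaseza   [apocope]
  zaseza → zareza   [rhotacism]
  zareza (rule 4 does not apply)
  zareza → zereze   [vowel merger]
  giving Rinikish zereze.

zereze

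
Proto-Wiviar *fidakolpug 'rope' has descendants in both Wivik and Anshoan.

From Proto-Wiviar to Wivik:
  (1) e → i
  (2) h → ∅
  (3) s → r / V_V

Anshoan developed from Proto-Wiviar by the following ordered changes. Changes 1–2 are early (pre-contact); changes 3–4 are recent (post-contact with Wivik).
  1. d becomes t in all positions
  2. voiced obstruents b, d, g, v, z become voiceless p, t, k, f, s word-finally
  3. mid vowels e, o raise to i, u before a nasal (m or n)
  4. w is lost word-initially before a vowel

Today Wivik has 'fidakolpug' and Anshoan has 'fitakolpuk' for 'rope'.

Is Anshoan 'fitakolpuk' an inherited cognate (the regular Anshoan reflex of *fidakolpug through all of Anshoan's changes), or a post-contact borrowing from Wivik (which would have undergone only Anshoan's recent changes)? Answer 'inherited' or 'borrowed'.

If inherited, *fidakolpug would pass through all of Anshoan's changes:
Anshoan: *fidakolpug > fitakolpug > fitakolpuk  (by unconditioned shift, final devoicing)
If borrowed from Wivik 'fidakolpug' after the early changes, it would undergo only the recent ones:
  rule 3 (pre-nasal raising): no change (fidakolpug)
  rule 4 (glide loss): no change (fidakolpug)
  ⇒ as a loan: fidakolpug
Anshoan 'fitakolpuk' matches the inherited outcome exactly, so it is an inherited cognate, not a loan.

inherited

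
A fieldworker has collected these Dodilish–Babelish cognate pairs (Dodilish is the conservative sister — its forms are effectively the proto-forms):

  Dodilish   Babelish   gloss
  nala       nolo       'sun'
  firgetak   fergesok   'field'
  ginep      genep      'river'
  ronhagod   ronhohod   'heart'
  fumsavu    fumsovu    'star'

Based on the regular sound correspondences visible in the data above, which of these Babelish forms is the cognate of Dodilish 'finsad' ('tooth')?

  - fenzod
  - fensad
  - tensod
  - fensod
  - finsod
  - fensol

ginep ~ genep — Dodilish i corresponds to Babelish e after a consonant, before a nasal.
nala ~ nolo, firgetak ~ fergesok — Dodilish a corresponds to Babelish o after a consonant, before a consonant other than r, m, n, p, b, f, v.
Applying these to Dodilish 'finsad':
  finsad → fensad   (i→e after a consonant, before a nasal)
  fensad → fensod   (a→o after a consonant, before a consonant other than r, m, n, p, b, f, v)
So the Babelish cognate is 'fensod'.

fensod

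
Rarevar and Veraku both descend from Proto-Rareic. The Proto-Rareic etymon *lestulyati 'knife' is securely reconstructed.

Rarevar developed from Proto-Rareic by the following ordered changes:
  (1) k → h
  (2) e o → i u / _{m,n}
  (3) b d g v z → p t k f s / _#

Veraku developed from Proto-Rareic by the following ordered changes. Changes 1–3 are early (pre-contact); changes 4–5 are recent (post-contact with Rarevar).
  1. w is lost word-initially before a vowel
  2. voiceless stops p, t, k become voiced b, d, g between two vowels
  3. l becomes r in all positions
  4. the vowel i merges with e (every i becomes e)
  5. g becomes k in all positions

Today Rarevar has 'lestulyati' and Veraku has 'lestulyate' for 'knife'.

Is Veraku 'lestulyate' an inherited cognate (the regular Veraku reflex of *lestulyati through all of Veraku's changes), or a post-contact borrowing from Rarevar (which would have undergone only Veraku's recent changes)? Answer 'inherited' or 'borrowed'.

borrowed

If inherited, *lestulyati would pass through all of Veraku's changes:
Veraku: *lestulyati > lestulyadi > resturyadi > resturyade  (by intervocalic voicing, unconditioned shift, vowel merger)
If borrowed from Rarevar 'lestulyati' after the early changes, it would undergo only the recent ones:
  rule 4 (vowel merger): lestulyati → lestulyate
  rule 5 (unconditioned shift): no change (lestulyate)
  ⇒ as a loan: lestulyate
Veraku 'lestulyate' matches the loan outcome 'lestulyate', not the inherited 'resturyade' — it skipped the early Veraku changes, so it was borrowed from Rarevar.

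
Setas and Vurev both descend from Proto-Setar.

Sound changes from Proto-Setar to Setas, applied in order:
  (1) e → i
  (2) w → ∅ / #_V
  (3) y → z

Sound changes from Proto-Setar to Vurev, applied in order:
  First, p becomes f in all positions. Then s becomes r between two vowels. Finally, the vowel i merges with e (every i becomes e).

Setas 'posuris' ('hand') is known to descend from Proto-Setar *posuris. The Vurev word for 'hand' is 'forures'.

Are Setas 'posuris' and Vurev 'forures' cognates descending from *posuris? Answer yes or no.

Derive the expected Vurev reflex of *posuris:
Vurev: start from *posuris.
  rule 1 (unconditioned shift): posuris → fosuris
  rule 2 (rhotacism): fosuris → foruris
  rule 3 (vowel merger): foruris → forures
  ⇒ Vurev forures
Vurev 'forures' matches the regular reflex exactly, so the pair is cognate.

yes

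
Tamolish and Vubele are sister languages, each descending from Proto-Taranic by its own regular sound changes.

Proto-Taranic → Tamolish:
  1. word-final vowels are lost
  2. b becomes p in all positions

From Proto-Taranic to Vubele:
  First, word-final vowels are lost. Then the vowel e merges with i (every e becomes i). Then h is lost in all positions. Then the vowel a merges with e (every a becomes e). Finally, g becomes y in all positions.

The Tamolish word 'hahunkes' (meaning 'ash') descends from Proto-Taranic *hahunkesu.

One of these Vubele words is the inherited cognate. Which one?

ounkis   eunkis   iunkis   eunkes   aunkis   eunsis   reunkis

eunkis

Vubele: start from *hahunkesu.
  rule 1 (apocope): hahunkesu → hahunkes
  rule 2 (vowel merger): hahunkes → hahunkis
  rule 3 (h-loss): hahunkis → aunkis
  rule 4 (vowel merger): aunkis → eunkis
  rule 5: no change — eunkis
  ⇒ Vubele eunkis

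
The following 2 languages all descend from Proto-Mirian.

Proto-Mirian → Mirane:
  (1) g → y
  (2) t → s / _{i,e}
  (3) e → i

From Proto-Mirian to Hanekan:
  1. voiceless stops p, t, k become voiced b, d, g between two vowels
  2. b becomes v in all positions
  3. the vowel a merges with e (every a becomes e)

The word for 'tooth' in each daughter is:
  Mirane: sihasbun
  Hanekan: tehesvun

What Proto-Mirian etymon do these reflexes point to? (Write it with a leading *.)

Position 1: Mirane has s, Hanekan has t. Hanekan preserves t here (none of its changes turn any other segment into t), so the proto-segment is *t.
Position 2: Mirane has i, Hanekan has e. Taking the neighbouring segments as reconstructed: Mirane i could go back to *e or *i; Hanekan e could go back to *a or *e — the one source consistent with every daughter is *e.
Verify the candidate proto-form against each daughter:
Mirane: *tehasbun > sehasbun > sihasbun  (by palatalisation, vowel merger)
Hanekan: start from *tehasbun.
  rule 1: no change — tehasbun
  rule 2 (unconditioned shift): tehasbun → tehasvun
  rule 3 (vowel merger): tehasvun → tehesvun
  ⇒ Hanekan tehesvun
*tehasbun is the unique common source.

*tehasbun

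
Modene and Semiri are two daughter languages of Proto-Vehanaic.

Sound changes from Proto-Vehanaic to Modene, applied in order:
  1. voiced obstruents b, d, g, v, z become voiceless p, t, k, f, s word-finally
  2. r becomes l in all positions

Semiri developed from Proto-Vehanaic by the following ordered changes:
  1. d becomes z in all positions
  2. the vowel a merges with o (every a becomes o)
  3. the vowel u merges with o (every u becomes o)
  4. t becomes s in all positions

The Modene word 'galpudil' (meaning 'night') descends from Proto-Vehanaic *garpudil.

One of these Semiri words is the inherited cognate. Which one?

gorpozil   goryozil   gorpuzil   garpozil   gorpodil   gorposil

Semiri: *garpudil > garpuzil > gorpuzil > gorpozil  (by unconditioned shift, vowel merger, vowel merger)
Among the options, 'gorpozil' alone shows every Semiri change applied in order.

gorpozil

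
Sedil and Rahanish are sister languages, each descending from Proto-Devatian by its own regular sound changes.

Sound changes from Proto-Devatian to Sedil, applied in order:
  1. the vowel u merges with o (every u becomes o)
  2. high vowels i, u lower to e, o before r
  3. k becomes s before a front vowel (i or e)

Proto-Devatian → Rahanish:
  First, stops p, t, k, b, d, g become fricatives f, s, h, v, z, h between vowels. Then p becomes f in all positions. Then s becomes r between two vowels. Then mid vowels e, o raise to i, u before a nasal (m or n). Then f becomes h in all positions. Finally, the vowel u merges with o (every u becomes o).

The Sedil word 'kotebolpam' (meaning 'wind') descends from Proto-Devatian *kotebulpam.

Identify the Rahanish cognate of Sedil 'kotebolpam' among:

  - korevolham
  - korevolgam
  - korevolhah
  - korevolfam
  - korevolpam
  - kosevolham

Rahanish: *kotebulpam > kosevulpam > kosevulfam > korevulfam > korevulham > korevolham  (by intervocalic lenition, unconditioned shift, rhotacism, unconditioned shift, vowel merger)
Among the options, 'korevolham' alone shows every Rahanish change applied in order.

korevolham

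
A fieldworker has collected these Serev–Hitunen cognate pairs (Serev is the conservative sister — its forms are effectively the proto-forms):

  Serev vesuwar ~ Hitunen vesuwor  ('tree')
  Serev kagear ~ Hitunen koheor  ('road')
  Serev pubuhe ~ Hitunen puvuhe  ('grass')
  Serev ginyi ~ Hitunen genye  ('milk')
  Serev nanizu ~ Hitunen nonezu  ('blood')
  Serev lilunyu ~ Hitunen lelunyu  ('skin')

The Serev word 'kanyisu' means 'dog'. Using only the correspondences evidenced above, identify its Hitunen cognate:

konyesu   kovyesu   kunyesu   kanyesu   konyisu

nanizu ~ nonezu — Serev a corresponds to Hitunen o after a consonant, before a nasal.
nanizu ~ nonezu, lilunyu ~ lelunyu — Serev i corresponds to Hitunen e after a consonant, before a consonant other than r, m, n, p, b, f, v.
Applying these to Serev 'kanyisu':
  kanyisu → konyisu   (a→o after a consonant, before a nasal)
  konyisu → konyesu   (i→e after a consonant, before a consonant other than r, m, n, p, b, f, v)
So the Hitunen cognate is 'konyesu'.

konyesu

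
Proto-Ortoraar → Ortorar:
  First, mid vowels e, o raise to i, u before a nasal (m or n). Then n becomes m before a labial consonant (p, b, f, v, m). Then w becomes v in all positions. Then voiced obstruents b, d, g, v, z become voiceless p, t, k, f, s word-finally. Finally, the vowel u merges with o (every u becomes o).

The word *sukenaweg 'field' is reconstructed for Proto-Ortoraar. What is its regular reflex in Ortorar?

sokinavek

Ortorar: *sukenaweg > sukinaweg > sukinaveg > sukinavek > sokinavek  (by pre-nasal raising, unconditioned shift, final devoicing, vowel merger)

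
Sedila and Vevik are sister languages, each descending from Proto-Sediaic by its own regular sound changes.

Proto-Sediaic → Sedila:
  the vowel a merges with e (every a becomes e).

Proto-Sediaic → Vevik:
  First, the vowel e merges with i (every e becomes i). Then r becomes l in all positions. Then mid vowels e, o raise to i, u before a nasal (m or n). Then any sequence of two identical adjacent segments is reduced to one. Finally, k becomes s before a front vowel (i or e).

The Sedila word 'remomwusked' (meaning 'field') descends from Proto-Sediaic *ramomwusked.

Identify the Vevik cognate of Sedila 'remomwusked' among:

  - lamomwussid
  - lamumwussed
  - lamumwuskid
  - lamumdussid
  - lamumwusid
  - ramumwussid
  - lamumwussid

Vevik: *ramomwusked
  ramomwusked → ramomwuskid   [vowel merger]
  ramomwuskid → lamomwuskid   [unconditioned shift]
  lamomwuskid → lamumwuskid   [pre-nasal raising]
  lamumwuskid (rule 4 does not apply)
  lamumwuskid → lamumwussid   [palatalisation]
  giving Vevik lamumwussid.
Among the options, 'lamumwussid' alone shows every Vevik change applied in order.

lamumwussid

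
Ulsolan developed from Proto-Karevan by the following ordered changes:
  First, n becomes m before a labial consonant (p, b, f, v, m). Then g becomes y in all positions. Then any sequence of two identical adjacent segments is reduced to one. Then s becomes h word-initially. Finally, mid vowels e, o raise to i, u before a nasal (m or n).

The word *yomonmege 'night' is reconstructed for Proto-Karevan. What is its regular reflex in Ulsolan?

Ulsolan: *yomonmege
  yomonmege → yomommege   [nasal place assimilation]
  yomommege → yomommeye   [unconditioned shift]
  yomommeye → yomomeye   [degemination]
  yomomeye (rule 4 does not apply)
  yomomeye → yumumeye   [pre-nasal raising]
  giving Ulsolan yumumeye.

yumumeye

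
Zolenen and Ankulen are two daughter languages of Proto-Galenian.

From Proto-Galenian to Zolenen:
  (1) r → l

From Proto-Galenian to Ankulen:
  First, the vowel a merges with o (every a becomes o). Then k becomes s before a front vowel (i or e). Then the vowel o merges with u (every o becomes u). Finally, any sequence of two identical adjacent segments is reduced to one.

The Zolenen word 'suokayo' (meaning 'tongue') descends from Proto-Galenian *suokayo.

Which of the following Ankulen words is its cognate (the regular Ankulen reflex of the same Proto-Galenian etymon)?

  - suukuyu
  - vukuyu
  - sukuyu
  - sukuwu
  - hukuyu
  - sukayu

Ankulen: *suokayo > suokoyo > suukuyu > sukuyu  (by vowel merger, vowel merger, degemination)
The other candidates each miss or misapply at least one Ankulen change.

sukuyu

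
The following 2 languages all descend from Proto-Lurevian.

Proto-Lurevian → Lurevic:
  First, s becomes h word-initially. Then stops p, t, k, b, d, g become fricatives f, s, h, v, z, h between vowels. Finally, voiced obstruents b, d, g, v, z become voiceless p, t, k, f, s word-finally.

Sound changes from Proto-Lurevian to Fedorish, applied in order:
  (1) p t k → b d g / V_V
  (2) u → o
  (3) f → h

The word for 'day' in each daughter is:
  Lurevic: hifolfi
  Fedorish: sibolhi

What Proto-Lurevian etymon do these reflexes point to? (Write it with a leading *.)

*sipolfi

Position 6: Lurevic has f, Fedorish has h. Taking the neighbouring segments as reconstructed: Lurevic f can only go back to *f; Fedorish h could go back to *f or *h — the one source consistent with every daughter is *f.
Position 1: Lurevic has h, Fedorish has s. Fedorish preserves s here (none of its changes turn any other segment into s), so the proto-segment is *s.
Verify the candidate proto-form against each daughter:
Lurevic: start from *sipolfi.
  rule 1 (debuccalisation): sipolfi → hipolfi
  rule 2 (intervocalic lenition): hipolfi → hifolfi
  rule 3: no change — hifolfi
  ⇒ Lurevic hifolfi
Fedorish: start from *sipolfi.
  rule 1 (intervocalic voicing): sipolfi → sibolfi
  rule 2: no change — sibolfi
  rule 3 (unconditioned shift): sibolfi → sibolhi
  ⇒ Fedorish sibolhi
No other proto-form is consistent with every reflex, so the reconstruction is *sipolfi.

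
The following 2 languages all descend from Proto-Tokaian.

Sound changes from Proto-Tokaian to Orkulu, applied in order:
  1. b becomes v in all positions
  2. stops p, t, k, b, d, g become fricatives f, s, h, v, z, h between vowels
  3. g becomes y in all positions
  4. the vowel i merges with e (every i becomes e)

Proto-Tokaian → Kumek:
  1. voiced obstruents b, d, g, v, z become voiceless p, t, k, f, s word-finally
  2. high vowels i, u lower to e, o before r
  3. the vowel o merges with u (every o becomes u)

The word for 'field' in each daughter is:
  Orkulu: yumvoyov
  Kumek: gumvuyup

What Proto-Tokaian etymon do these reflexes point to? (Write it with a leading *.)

Position 1: Orkulu has y, Kumek has g. Kumek preserves g here (none of its changes turn any other segment into g), so the proto-segment is *g.
Position 8: Orkulu has v, Kumek has p. Taking the neighbouring segments as reconstructed: Orkulu v could go back to *b or *v; Kumek p could go back to *p or *b — the one source consistent with every daughter is *b.
Position 5: Orkulu has o, Kumek has u. Orkulu preserves o here (none of its changes turn any other segment into o), so the proto-segment is *o.
This points to *gumvoyob. Verify forward in each daughter:
Orkulu: *gumvoyob > gumvoyov > yumvoyov  (by unconditioned shift, unconditioned shift)
Kumek: *gumvoyob > gumvoyop > gumvuyup  (by final devoicing, vowel merger)
*gumvoyob is the unique common source.

*gumvoyob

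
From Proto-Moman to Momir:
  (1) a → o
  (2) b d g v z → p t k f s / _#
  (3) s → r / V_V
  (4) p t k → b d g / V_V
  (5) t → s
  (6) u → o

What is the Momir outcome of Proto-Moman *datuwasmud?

dodowosmos

Momir: *datuwasmud
  datuwasmud → dotuwosmud   [vowel merger]
  dotuwosmud → dotuwosmut   [final devoicing]
  dotuwosmut (rule 3 does not apply)
  dotuwosmut → doduwosmut   [intervocalic voicing]
  doduwosmut → doduwosmus   [unconditioned shift]
  doduwosmus → dodowosmos   [vowel merger]
  giving Momir dodowosmos.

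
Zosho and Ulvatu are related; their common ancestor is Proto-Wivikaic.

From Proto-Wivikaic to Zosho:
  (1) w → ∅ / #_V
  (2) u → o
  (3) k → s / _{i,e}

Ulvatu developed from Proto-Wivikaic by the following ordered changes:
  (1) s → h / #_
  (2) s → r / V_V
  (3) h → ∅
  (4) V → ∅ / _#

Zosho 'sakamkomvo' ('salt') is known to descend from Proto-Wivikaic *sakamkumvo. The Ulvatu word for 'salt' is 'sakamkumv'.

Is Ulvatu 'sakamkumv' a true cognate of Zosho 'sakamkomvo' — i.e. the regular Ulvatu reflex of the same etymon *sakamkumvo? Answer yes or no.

Derive the expected Ulvatu reflex of *sakamkumvo:
Ulvatu: *sakamkumvo > hakamkumvo > akamkumvo > akamkumv  (by debuccalisation, h-loss, apocope)
The regular Ulvatu reflex would be 'akamkumv', but the attested form is 'sakamkumv'. The correspondence is irregular, so they are not cognates (the Ulvatu form has a different source).

no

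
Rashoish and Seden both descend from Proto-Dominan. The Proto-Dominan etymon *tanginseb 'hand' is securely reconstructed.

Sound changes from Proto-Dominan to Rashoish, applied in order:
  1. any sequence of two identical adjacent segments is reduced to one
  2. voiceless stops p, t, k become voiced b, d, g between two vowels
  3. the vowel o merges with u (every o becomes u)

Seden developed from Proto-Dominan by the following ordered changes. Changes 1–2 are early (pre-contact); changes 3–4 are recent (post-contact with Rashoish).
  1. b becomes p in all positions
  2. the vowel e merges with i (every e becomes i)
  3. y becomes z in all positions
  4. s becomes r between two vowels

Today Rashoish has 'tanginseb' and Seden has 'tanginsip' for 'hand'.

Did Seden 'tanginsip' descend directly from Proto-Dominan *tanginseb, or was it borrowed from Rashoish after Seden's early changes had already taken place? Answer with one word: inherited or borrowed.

If inherited, *tanginseb would pass through all of Seden's changes:
Seden: *tanginseb > tanginsep > tanginsip  (by unconditioned shift, vowel merger)
If borrowed from Rashoish 'tanginseb' after the early changes, it would undergo only the recent ones:
  rule 3 (unconditioned shift): no change (tanginseb)
  rule 4 (rhotacism): no change (tanginseb)
  ⇒ as a loan: tanginseb
Seden 'tanginsip' matches the inherited outcome exactly, so it is an inherited cognate, not a loan.

inherited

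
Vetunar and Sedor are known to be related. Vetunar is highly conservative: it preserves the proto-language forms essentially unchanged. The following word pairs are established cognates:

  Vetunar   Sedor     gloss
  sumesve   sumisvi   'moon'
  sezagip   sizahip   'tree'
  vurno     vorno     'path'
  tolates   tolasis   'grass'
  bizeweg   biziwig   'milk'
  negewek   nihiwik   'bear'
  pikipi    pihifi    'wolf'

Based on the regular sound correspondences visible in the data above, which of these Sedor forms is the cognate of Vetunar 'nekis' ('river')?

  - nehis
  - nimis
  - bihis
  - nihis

sumesve ~ sumisvi, sezagip ~ sizahip — Vetunar e corresponds to Sedor i after a consonant, before a consonant other than r, m, n, p, b, f, v.
pikipi ~ pihifi — Vetunar k corresponds to Sedor h between vowels (before a front vowel).
Applying these to Vetunar 'nekis':
  nekis → nikis   (e→i after a consonant, before a consonant other than r, m, n, p, b, f, v)
  nikis → nihis   (k→h between vowels (before a front vowel))
So the Sedor cognate is 'nihis'.

nihis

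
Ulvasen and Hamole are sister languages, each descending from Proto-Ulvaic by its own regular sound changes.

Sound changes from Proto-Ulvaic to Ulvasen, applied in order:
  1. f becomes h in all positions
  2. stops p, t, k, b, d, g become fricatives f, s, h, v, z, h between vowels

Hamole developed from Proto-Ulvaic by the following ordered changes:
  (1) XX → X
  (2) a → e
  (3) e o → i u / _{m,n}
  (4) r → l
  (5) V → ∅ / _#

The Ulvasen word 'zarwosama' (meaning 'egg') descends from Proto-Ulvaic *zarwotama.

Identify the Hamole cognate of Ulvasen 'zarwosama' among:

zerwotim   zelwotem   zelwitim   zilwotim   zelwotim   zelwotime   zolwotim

zelwotim

Hamole: *zarwotama
  zarwotama (rule 1 does not apply)
  zarwotama → zerwoteme   [vowel merger]
  zerwoteme → zerwotime   [pre-nasal raising]
  zerwotime → zelwotime   [unconditioned shift]
  zelwotime → zelwotim   [apocope]
  giving Hamole zelwotim.
Only 'zelwotim' matches the regular Hamole development of *zarwotama.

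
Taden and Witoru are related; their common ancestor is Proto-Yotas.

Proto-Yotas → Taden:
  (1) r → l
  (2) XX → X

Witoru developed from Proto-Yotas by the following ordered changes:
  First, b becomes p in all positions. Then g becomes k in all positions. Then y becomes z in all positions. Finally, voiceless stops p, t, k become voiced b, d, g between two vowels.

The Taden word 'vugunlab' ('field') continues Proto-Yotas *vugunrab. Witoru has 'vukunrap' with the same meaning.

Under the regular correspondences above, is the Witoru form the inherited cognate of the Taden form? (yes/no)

no

Derive the expected Witoru reflex of *vugunrab:
Witoru: start from *vugunrab.
  rule 1 (unconditioned shift): vugunrab → vugunrap
  rule 2 (unconditioned shift): vugunrap → vukunrap
  rule 3: no change — vukunrap
  rule 4 (intervocalic voicing): vukunrap → vugunrap
  ⇒ Witoru vugunrap
The regular Witoru reflex would be 'vugunrap', but the attested form is 'vukunrap'. The correspondence is irregular, so they are not cognates (the Witoru form has a different source).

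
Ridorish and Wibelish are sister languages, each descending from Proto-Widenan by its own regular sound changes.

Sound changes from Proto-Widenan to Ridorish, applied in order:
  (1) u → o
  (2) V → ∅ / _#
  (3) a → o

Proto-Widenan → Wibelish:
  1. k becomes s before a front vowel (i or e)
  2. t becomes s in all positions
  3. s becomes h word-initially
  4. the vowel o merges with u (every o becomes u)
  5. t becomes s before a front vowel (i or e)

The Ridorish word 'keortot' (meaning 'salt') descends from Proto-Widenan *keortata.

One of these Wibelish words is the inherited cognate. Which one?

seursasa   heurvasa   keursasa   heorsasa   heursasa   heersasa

Wibelish: *keortata > seortata > seorsasa > heorsasa > heursasa  (by palatalisation, unconditioned shift, debuccalisation, vowel merger)

heursasa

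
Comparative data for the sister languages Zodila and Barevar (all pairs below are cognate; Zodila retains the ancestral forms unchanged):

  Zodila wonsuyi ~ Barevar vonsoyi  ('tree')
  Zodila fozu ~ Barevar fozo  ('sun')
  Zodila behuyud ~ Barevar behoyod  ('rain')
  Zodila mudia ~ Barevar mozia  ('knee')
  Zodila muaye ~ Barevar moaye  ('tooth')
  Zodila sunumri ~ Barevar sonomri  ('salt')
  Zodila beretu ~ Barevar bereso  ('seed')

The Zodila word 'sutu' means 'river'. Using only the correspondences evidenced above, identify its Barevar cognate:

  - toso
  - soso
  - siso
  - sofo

wonsuyi ~ vonsoyi, behuyud ~ behoyod — Zodila u corresponds to Barevar o after a consonant, before a consonant other than r, m, n, p, b, f, v.
beretu ~ bereso — Zodila t corresponds to Barevar s between vowels (before a back vowel).
fozu ~ fozo, beretu ~ bereso — Zodila u corresponds to Barevar o word-finally.
Applying these to Zodila 'sutu':
  sutu → sotu   (u→o after a consonant, before a consonant other than r, m, n, p, b, f, v)
  sotu → sosu   (t→s between vowels (before a back vowel))
  sosu → soso   (u→o word-finally)
So the Barevar cognate is 'soso'.

soso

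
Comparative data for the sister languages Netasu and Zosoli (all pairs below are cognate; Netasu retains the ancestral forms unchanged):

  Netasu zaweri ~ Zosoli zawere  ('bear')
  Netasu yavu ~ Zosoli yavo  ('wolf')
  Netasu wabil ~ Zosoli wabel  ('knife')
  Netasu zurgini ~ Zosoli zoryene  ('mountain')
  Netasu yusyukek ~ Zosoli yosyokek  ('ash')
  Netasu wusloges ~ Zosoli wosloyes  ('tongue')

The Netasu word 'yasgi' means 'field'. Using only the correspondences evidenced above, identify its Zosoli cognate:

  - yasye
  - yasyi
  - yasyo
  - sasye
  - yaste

zurgini ~ zoryene — Netasu g corresponds to Zosoli y after a consonant, before a front vowel.
zaweri ~ zawere, zurgini ~ zoryene — Netasu i corresponds to Zosoli e word-finally.
Applying these to Netasu 'yasgi':
  yasgi → yasyi   (g→y after a consonant, before a front vowel)
  yasyi → yasye   (i→e word-finally)
So the Zosoli cognate is 'yasye'.

yasye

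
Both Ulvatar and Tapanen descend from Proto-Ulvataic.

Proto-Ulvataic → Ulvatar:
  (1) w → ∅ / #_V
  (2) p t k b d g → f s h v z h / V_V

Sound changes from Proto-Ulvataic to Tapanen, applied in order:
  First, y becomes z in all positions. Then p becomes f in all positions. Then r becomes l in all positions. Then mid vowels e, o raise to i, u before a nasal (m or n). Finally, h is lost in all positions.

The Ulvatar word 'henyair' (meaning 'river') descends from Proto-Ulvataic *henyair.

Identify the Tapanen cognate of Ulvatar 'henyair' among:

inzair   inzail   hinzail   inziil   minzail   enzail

Tapanen: *henyair > henzair > henzail > hinzail > inzail  (by unconditioned shift, unconditioned shift, pre-nasal raising, h-loss)
The other candidates each miss or misapply at least one Tapanen change.

inzail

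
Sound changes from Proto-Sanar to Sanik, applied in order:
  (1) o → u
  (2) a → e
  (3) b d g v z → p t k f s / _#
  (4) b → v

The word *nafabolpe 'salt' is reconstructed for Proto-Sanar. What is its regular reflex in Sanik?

nefevulpe

Sanik: *nafabolpe
  nafabolpe → nafabulpe   [vowel merger]
  nafabulpe → nefebulpe   [vowel merger]
  nefebulpe (rule 3 does not apply)
  nefebulpe → nefevulpe   [unconditioned shift]
  giving Sanik nefevulpe.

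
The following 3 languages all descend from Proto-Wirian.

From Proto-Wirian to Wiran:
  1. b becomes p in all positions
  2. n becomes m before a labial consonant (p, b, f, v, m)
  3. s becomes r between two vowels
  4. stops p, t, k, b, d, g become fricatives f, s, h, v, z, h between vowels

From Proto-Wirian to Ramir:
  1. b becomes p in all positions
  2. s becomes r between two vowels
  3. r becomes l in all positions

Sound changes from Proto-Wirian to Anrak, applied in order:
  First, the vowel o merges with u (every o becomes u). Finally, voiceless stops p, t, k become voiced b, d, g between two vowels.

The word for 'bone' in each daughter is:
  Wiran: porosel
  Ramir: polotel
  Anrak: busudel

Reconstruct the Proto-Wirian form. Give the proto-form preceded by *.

*bosotel

Position 1: Wiran has p, Ramir has p, Anrak has b. Taking the neighbouring segments as reconstructed: Wiran p could go back to *p or *b; Ramir p could go back to *p or *b; Anrak b can only go back to *b — the one source consistent with every daughter is *b.
Position 5: Wiran has s, Ramir has t, Anrak has d. Ramir preserves t here (none of its changes turn any other segment into t), so the proto-segment is *t.
Position 4: Wiran has o, Ramir has o, Anrak has u. Wiran preserves o here (none of its changes turn any other segment into o), so the proto-segment is *o.
This points to *bosotel. Verify forward in each daughter:
Wiran: *bosotel
  bosotel → posotel   [unconditioned shift]
  posotel (rule 2 does not apply)
  posotel → porotel   [rhotacism]
  porotel → porosel   [intervocalic lenition]
  giving Wiran porosel.
Ramir: *bosotel > posotel > porotel > polotel  (by unconditioned shift, rhotacism, unconditioned shift)
Anrak: *bosotel > busutel > busudel  (by vowel merger, intervocalic voicing)
Only *bosotel yields all of Wiran porosel, Ramir polotel, Anrak busudel.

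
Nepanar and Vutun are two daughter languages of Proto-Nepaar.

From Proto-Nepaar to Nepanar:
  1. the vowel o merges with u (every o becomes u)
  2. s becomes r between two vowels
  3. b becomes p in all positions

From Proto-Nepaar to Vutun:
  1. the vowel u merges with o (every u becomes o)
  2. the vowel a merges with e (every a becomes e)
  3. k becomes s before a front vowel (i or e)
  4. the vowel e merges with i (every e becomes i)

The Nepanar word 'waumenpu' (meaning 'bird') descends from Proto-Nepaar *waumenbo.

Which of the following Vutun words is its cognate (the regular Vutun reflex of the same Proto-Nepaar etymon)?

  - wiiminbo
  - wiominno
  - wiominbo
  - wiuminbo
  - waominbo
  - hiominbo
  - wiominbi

wiominbo

Vutun: *waumenbo
  waumenbo → waomenbo   [vowel merger]
  waomenbo → weomenbo   [vowel merger]
  weomenbo (rule 3 does not apply)
  weomenbo → wiominbo   [vowel merger]
  giving Vutun wiominbo.
Only 'wiominbo' matches the regular Vutun development of *waumenbo.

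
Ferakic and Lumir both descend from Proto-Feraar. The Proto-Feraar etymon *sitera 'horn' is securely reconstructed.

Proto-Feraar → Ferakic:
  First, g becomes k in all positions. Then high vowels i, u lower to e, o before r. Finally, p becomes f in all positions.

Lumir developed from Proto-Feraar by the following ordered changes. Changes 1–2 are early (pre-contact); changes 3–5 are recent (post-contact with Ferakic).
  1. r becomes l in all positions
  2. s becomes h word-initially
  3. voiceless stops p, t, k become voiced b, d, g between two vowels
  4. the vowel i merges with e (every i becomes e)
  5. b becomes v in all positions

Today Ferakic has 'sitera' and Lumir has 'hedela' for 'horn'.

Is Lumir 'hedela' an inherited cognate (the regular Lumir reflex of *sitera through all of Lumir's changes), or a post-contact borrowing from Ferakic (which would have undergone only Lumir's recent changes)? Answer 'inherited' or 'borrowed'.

If inherited, *sitera would pass through all of Lumir's changes:
Lumir: start from *sitera.
  rule 1 (unconditioned shift): sitera → sitela
  rule 2 (debuccalisation): sitela → hitela
  rule 3 (intervocalic voicing): hitela → hidela
  rule 4 (vowel merger): hidela → hedela
  rule 5: no change — hedela
  ⇒ Lumir hedela
If borrowed from Ferakic 'sitera' after the early changes, it would undergo only the recent ones:
  rule 3 (intervocalic voicing): sitera → sidera
  rule 4 (vowel merger): sidera → sedera
  rule 5 (unconditioned shift): no change (sedera)
  ⇒ as a loan: sedera
Lumir 'hedela' matches the inherited outcome exactly, so it is an inherited cognate, not a loan.

inherited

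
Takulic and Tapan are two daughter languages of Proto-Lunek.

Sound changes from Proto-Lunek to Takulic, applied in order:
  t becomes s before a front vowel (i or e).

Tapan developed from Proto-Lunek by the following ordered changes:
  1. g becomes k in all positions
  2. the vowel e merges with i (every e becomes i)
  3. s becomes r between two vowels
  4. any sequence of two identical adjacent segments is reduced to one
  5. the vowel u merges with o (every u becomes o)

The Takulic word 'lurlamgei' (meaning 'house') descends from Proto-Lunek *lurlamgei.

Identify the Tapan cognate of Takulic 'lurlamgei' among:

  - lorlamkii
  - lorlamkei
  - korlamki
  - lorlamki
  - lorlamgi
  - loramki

lorlamki

Tapan: *lurlamgei
  lurlamgei → lurlamkei   [unconditioned shift]
  lurlamkei → lurlamkii   [vowel merger]
  lurlamkii (rule 3 does not apply)
  lurlamkii → lurlamki   [degemination]
  lurlamki → lorlamki   [vowel merger]
  giving Tapan lorlamki.
Among the options, 'lorlamki' alone shows every Tapan change applied in order.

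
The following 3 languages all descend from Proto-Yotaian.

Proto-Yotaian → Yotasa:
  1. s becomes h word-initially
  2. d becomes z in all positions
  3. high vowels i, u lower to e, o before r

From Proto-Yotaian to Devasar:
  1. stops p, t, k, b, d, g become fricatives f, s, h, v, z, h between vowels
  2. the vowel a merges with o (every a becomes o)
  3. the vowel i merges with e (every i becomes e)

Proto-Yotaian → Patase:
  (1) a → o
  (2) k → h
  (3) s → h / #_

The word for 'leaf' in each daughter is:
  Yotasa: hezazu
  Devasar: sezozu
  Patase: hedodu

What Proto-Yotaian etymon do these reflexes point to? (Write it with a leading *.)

*sedadu

Position 5: Yotasa has z, Devasar has z, Patase has d. Patase preserves d here (none of its changes turn any other segment into d), so the proto-segment is *d.
Position 4: Yotasa has a, Devasar has o, Patase has o. Yotasa preserves a here (none of its changes turn any other segment into a), so the proto-segment is *a.
Position 3: Yotasa has z, Devasar has z, Patase has d. Patase preserves d here (none of its changes turn any other segment into d), so the proto-segment is *d.
Continuing position by position gives *sedadu; check it forward:
Yotasa: start from *sedadu.
  rule 1 (debuccalisation): sedadu → hedadu
  rule 2 (unconditioned shift): hedadu → hezazu
  rule 3: no change — hezazu
  ⇒ Yotasa hezazu
Devasar: *sedadu > sezazu > sezozu  (by intervocalic lenition, vowel merger)
Patase: start from *sedadu.
  rule 1 (vowel merger): sedadu → sedodu
  rule 2: no change — sedodu
  rule 3 (debuccalisation): sedodu → hedodu
  ⇒ Patase hedodu
*sedadu is the unique common source.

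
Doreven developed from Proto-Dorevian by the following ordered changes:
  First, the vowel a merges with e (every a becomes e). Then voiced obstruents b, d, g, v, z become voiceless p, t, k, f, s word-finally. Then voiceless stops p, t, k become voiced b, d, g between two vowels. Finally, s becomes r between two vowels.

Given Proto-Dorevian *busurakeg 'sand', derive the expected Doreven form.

bururegek

Doreven: *busurakeg
  busurakeg → busurekeg   [vowel merger]
  busurekeg → busurekek   [final devoicing]
  busurekek → busuregek   [intervocalic voicing]
  busuregek → bururegek   [rhotacism]
  giving Doreven bururegek.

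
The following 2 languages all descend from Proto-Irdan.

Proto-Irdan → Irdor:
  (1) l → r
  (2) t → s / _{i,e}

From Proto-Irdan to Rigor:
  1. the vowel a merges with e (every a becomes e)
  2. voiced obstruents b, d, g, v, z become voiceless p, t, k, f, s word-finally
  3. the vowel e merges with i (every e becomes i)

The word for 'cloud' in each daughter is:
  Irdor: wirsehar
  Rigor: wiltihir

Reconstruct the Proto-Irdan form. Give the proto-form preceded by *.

Position 3: Irdor has r, Rigor has l. Rigor preserves l here (none of its changes turn any other segment into l), so the proto-segment is *l.
Position 7: Irdor has a, Rigor has i. Irdor preserves a here (none of its changes turn any other segment into a), so the proto-segment is *a.
Position 4: Irdor has s, Rigor has t. Taking the neighbouring segments as reconstructed: Irdor s could go back to *t or *s; Rigor t can only go back to *t — the one source consistent with every daughter is *t.
This points to *wiltehar. Verify forward in each daughter:
Irdor: start from *wiltehar.
  rule 1 (unconditioned shift): wiltehar → wirtehar
  rule 2 (palatalisation): wirtehar → wirsehar
  ⇒ Irdor wirsehar
Rigor: start from *wiltehar.
  rule 1 (vowel merger): wiltehar → wilteher
  rule 2: no change — wilteher
  rule 3 (vowel merger): wilteher → wiltihir
  ⇒ Rigor wiltihir
Only *wiltehar yields all of Irdor wirsehar, Rigor wiltihir.

*wiltehar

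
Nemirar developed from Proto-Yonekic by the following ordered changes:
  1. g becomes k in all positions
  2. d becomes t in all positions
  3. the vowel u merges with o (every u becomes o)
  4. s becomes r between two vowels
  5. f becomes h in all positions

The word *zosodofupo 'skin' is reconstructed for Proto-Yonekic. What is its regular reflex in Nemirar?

Nemirar: start from *zosodofupo.
  rule 1: no change — zosodofupo
  rule 2 (unconditioned shift): zosodofupo → zosotofupo
  rule 3 (vowel merger): zosotofupo → zosotofopo
  rule 4 (rhotacism): zosotofopo → zorotofopo
  rule 5 (unconditioned shift): zorotofopo → zorotohopo
  ⇒ Nemirar zorotohopo

zorotohopo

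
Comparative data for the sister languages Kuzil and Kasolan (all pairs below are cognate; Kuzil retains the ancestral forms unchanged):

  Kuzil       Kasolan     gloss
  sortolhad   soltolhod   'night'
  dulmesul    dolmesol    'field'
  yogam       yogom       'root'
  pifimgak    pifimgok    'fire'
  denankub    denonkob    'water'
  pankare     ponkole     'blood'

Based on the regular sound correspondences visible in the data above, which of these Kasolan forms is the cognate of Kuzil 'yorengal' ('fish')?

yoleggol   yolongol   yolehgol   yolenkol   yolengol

pankare ~ ponkole — Kuzil r corresponds to Kasolan l between vowels (before a front vowel).
sortolhad ~ soltolhod, pifimgak ~ pifimgok — Kuzil a corresponds to Kasolan o after a consonant, before a consonant other than r, m, n, p, b, f, v.
Applying these to Kuzil 'yorengal':
  yorengal → yolengal   (r→l between vowels (before a front vowel))
  yolengal → yolengol   (a→o after a consonant, before a consonant other than r, m, n, p, b, f, v)
So the Kasolan cognate is 'yolengol'.

yolengol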